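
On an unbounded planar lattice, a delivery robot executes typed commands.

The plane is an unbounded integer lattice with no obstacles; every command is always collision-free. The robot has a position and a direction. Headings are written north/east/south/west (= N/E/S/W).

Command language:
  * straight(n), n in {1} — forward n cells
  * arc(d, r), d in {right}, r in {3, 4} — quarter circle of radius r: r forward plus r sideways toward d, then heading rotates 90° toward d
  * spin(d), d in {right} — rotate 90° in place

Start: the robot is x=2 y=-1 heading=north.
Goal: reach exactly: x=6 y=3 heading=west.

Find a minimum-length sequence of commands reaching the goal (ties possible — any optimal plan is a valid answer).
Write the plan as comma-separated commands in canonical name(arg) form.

initial: x=2 y=-1 heading=north
[1] after arc(right, 4): x=6 y=3 heading=east
[2] after spin(right): x=6 y=3 heading=south
[3] after spin(right): x=6 y=3 heading=west
shorter routes all fall short; 3 is best.

arc(right, 4), spin(right), spin(right)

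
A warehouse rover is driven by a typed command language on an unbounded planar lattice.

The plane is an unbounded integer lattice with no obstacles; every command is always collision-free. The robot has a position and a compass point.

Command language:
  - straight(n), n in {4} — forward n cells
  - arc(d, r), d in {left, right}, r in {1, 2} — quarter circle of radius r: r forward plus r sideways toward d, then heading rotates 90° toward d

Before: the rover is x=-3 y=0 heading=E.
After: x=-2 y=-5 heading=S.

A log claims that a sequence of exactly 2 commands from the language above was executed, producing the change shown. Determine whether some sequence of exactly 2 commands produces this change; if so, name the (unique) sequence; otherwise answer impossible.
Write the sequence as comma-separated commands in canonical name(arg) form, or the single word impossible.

key: order matters: swapping arc(right, 1) and straight(4) lands elsewhere
begin: x=-3 y=0 heading=E
[1] after arc(right, 1): x=-2 y=-1 heading=S
[2] after straight(4): x=-2 y=-5 heading=S
no other 2-command option fits: unique.

arc(right, 1), straight(4)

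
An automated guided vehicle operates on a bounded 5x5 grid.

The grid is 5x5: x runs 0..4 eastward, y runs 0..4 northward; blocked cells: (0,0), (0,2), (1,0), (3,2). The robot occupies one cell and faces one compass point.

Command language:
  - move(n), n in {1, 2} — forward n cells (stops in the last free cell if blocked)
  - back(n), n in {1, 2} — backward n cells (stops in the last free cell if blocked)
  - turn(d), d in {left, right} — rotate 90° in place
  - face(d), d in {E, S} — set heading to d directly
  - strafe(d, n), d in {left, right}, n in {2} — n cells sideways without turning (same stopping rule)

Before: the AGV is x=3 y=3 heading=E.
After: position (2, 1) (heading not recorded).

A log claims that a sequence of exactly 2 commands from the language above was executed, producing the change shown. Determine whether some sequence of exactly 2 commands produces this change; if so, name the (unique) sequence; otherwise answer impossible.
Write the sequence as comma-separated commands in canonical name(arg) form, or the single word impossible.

key: running strafe(right, 2) before back(1) would end elsewhere — order is forced
t0: x=3 y=3 heading=E
step 1 (back(1)): x=2 y=3 heading=E
step 2 (strafe(right, 2)): x=2 y=1 heading=E
no rival 2-sequence matches.

back(1), strafe(right, 2)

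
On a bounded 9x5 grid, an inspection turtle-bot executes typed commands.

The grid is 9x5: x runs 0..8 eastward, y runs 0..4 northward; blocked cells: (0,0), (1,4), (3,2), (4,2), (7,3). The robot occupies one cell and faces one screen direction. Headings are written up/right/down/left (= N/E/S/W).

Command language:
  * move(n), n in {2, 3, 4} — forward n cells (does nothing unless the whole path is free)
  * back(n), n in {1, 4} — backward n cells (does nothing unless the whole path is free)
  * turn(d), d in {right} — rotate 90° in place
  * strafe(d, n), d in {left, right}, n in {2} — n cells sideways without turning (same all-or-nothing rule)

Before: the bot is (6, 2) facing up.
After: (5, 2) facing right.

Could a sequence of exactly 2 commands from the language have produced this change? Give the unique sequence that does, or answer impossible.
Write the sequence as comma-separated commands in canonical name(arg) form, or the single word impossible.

key: position moved to (5,2) AND the heading swung to E — translation plus rotation needed
initial: (6, 2) facing up
[1] after turn(right): (6, 2) facing right
[2] after back(1): (5, 2) facing right
uniquely the one of 64 2-step routes that fits.

turn(right), back(1)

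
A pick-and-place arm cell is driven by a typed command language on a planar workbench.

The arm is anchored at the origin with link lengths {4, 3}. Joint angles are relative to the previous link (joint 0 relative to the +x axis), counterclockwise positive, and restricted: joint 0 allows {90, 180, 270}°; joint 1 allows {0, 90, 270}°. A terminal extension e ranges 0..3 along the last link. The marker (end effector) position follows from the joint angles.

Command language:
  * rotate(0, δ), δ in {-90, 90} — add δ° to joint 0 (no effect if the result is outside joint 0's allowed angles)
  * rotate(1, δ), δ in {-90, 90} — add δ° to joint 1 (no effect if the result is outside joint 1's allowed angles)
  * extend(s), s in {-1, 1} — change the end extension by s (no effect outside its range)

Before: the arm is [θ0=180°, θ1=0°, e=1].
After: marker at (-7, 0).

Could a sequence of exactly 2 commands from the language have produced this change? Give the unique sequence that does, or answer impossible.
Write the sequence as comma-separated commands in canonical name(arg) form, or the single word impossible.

start: [θ0=180°, θ1=0°, e=1]
[1] after extend(-1): [θ0=180°, θ1=0°, e=0]
[2] after extend(-1): [θ0=180°, θ1=0°, e=0]
no rival 2-sequence matches.

extend(-1), extend(-1)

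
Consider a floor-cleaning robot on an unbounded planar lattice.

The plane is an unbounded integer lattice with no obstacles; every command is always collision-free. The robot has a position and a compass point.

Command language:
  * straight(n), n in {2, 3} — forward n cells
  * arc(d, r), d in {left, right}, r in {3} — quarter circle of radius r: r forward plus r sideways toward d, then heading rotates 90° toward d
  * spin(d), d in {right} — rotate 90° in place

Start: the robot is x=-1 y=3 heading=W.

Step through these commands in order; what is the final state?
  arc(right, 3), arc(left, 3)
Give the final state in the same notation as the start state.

x=-7 y=9 heading=W

t0: x=-1 y=3 heading=W
1. arc(right, 3) → x=-4 y=6 heading=N
2. arc(left, 3) → x=-7 y=9 heading=W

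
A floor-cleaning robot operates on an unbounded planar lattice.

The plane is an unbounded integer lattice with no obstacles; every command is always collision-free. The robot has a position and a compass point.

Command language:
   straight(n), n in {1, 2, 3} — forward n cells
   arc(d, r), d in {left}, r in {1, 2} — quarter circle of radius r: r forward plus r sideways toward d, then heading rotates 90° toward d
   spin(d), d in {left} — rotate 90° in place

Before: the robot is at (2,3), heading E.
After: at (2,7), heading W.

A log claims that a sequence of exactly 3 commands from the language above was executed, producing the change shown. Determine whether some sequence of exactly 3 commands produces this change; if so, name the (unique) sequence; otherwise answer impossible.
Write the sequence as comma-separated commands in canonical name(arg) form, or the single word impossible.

key: position moved to (2,7) AND the heading swung to W — translation plus rotation needed
begin: at (2,3), heading E
[1] after arc(left, 1): at (3,4), heading N
[2] after straight(2): at (3,6), heading N
[3] after arc(left, 1): at (2,7), heading W
all 216 alternatives checked — unique.

arc(left, 1), straight(2), arc(left, 1)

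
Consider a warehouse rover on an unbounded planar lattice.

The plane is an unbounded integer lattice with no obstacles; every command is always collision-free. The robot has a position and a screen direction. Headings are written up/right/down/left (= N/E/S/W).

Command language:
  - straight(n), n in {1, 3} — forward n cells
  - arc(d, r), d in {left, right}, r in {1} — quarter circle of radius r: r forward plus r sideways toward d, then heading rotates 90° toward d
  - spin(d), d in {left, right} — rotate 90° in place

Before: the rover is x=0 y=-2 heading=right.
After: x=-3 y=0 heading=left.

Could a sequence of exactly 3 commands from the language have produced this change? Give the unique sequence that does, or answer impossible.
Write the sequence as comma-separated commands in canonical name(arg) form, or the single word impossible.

arc(left, 1), arc(left, 1), straight(3)

key: cell and facing (now W) both changed — the 3 commands mix motion and turning
begin: x=0 y=-2 heading=right
1. arc(left, 1) → x=1 y=-1 heading=up
2. arc(left, 1) → x=0 y=0 heading=left
3. straight(3) → x=-3 y=0 heading=left
all 216 alternatives checked — unique.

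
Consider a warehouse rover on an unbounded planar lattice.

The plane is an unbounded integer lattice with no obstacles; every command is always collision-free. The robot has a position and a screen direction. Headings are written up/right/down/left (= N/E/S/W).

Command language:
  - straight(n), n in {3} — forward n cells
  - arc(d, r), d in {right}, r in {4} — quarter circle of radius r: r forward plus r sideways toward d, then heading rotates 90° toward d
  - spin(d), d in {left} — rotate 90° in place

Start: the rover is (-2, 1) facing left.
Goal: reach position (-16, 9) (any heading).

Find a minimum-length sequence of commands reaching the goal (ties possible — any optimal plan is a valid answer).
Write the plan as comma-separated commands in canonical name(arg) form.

arc(right, 4), spin(left), straight(3), straight(3), arc(right, 4)

start: (-2, 1) facing left
1. arc(right, 4) → (-6, 5) facing up
2. spin(left) → (-6, 5) facing left
3. straight(3) → (-9, 5) facing left
4. straight(3) → (-12, 5) facing left
5. arc(right, 4) → (-16, 9) facing up
shorter routes all fall short; 5 is best.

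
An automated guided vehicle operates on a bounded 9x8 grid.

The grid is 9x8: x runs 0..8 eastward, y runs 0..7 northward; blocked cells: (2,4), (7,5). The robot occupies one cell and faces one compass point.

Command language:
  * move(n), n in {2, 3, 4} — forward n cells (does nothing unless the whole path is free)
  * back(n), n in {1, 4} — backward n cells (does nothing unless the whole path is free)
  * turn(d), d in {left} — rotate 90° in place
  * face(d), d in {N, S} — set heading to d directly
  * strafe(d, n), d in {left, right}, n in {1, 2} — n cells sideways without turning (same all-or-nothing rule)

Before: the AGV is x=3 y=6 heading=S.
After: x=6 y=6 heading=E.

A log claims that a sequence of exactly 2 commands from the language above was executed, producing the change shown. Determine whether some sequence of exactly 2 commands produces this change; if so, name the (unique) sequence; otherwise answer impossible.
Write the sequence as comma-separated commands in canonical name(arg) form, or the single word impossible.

turn(left), move(3)

key: cell and facing (now E) both changed — the 2 commands mix motion and turning
begin: x=3 y=6 heading=S
[1] after turn(left): x=3 y=6 heading=E
[2] after move(3): x=6 y=6 heading=E
all 144 alternatives checked — unique.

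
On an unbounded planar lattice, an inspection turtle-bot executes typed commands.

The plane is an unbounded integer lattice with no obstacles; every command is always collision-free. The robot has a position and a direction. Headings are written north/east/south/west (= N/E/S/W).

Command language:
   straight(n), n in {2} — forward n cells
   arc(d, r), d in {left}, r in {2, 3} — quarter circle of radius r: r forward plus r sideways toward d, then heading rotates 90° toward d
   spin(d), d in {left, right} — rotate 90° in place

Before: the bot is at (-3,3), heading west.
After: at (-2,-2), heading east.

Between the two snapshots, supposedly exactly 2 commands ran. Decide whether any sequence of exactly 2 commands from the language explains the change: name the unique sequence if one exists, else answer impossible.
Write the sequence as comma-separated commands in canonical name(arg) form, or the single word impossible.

key: running arc(left, 3) before arc(left, 2) would end elsewhere — order is forced
initial: at (-3,3), heading west
step 1 (arc(left, 2)): at (-5,1), heading south
step 2 (arc(left, 3)): at (-2,-2), heading east
no rival 2-sequence matches.

arc(left, 2), arc(left, 3)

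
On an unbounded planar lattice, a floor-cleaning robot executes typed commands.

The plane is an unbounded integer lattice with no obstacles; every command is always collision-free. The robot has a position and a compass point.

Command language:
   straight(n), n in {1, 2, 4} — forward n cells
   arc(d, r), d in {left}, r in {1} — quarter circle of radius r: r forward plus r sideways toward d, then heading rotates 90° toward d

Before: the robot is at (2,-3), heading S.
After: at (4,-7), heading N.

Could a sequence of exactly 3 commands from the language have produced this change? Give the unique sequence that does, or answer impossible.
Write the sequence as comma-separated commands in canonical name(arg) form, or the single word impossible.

straight(4), arc(left, 1), arc(left, 1)

key: order matters: swapping straight(4) and arc(left, 1) lands elsewhere
start: at (2,-3), heading S
step 1 (straight(4)): at (2,-7), heading S
step 2 (arc(left, 1)): at (3,-8), heading E
step 3 (arc(left, 1)): at (4,-7), heading N
no other 3-command option fits: unique.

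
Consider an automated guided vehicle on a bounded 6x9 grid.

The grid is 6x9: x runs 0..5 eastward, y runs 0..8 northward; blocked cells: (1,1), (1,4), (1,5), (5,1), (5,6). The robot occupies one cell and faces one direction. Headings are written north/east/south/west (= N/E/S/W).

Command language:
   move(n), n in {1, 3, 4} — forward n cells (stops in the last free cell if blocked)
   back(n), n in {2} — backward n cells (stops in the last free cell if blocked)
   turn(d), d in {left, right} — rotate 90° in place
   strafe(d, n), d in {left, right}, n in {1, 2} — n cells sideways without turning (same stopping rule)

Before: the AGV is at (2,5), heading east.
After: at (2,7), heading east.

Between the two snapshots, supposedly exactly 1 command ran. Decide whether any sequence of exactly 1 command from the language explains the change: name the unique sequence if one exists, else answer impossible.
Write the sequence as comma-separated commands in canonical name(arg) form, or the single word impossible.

key: heading stays E — the single command does not turn
t0: at (2,5), heading east
t=1 strafe(left, 2) ⇒ at (2,7), heading east
no other 1-command option fits: unique.

strafe(left, 2)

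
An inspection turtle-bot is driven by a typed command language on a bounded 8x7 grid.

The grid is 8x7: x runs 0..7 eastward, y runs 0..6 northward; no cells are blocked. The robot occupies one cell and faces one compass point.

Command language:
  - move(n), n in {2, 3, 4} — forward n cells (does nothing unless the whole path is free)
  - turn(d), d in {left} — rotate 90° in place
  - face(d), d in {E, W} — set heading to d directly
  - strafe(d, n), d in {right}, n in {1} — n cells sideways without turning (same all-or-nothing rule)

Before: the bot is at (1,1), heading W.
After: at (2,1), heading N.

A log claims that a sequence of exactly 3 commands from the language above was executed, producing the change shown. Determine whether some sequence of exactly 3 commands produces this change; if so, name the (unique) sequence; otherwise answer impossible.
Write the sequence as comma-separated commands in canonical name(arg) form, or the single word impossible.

key: running strafe(right, 1) before face(E) would end elsewhere — order is forced
begin: at (1,1), heading W
[1] after face(E): at (1,1), heading E
[2] after turn(left): at (1,1), heading N
[3] after strafe(right, 1): at (2,1), heading N
no other 3-command option fits: unique.

face(E), turn(left), strafe(right, 1)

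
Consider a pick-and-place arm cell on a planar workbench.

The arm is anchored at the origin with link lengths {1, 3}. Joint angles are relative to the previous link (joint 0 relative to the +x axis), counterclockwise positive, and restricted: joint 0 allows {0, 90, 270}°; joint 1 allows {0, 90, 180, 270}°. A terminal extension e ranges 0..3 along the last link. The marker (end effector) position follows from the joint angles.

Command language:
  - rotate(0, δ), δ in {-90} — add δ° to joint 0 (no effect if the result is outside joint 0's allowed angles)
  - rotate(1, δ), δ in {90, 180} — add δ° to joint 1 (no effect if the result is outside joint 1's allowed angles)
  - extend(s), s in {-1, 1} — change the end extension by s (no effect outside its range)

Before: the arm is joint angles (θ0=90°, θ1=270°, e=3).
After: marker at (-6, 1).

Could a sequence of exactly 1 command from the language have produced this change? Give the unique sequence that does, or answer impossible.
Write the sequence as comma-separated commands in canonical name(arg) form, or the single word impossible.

from: joint angles (θ0=90°, θ1=270°, e=3)
[1] after rotate(1, 180): joint angles (θ0=90°, θ1=90°, e=3)
uniquely the one of 5 1-step routes that fits.

rotate(1, 180)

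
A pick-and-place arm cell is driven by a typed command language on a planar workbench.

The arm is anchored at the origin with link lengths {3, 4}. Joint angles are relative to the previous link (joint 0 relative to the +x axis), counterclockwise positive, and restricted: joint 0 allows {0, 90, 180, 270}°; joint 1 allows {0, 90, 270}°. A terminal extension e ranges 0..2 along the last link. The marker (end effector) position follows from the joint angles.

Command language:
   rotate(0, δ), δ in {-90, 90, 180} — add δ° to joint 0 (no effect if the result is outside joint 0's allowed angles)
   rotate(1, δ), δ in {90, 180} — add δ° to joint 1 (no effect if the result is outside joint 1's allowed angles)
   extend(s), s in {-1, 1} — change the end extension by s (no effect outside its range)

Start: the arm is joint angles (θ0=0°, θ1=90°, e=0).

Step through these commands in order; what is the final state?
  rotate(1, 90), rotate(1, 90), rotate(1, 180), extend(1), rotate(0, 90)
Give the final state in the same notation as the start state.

joint angles (θ0=90°, θ1=270°, e=1)

start: joint angles (θ0=0°, θ1=90°, e=0)
step 1 (rotate(1, 90)): joint angles (θ0=0°, θ1=90°, e=0)
step 2 (rotate(1, 90)): joint angles (θ0=0°, θ1=90°, e=0)
step 3 (rotate(1, 180)): joint angles (θ0=0°, θ1=270°, e=0)
step 4 (extend(1)): joint angles (θ0=0°, θ1=270°, e=1)
step 5 (rotate(0, 90)): joint angles (θ0=90°, θ1=270°, e=1)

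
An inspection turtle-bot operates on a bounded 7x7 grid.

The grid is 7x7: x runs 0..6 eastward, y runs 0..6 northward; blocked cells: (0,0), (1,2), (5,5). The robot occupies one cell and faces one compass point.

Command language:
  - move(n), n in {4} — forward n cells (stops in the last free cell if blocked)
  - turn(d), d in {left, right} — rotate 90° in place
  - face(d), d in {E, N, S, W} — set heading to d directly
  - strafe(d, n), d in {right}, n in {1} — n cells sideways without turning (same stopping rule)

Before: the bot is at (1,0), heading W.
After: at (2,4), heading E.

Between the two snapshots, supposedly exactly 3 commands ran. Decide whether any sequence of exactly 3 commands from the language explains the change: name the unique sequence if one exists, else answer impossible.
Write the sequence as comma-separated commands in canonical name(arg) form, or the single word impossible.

impossible

every 3-command combo misses the target.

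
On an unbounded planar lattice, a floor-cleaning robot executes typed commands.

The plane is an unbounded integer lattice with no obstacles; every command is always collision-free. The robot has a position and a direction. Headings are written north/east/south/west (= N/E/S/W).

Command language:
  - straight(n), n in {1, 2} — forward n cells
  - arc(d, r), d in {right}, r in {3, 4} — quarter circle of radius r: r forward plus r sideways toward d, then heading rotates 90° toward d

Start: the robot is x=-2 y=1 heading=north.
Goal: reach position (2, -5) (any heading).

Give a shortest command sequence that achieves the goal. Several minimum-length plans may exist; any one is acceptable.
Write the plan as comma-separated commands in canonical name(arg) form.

start: x=-2 y=1 heading=north
[1] after arc(right, 3): x=1 y=4 heading=east
[2] after arc(right, 4): x=5 y=0 heading=south
[3] after straight(2): x=5 y=-2 heading=south
[4] after arc(right, 3): x=2 y=-5 heading=west
minimal: 4 command(s), checked below 4.

arc(right, 3), arc(right, 4), straight(2), arc(right, 3)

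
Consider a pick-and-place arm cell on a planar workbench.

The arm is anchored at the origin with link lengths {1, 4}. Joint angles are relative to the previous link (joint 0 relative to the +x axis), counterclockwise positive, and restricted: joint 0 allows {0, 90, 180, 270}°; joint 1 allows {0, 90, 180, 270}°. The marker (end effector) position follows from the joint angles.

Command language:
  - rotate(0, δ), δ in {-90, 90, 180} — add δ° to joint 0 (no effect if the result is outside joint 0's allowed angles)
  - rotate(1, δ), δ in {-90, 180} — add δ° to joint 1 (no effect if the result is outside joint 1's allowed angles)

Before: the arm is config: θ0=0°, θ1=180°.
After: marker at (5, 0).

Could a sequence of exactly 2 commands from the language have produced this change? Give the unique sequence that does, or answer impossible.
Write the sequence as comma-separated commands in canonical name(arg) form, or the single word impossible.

rotate(1, -90), rotate(1, -90)

begin: config: θ0=0°, θ1=180°
1. rotate(1, -90) → config: θ0=0°, θ1=90°
2. rotate(1, -90) → config: θ0=0°, θ1=0°
no rival 2-sequence matches.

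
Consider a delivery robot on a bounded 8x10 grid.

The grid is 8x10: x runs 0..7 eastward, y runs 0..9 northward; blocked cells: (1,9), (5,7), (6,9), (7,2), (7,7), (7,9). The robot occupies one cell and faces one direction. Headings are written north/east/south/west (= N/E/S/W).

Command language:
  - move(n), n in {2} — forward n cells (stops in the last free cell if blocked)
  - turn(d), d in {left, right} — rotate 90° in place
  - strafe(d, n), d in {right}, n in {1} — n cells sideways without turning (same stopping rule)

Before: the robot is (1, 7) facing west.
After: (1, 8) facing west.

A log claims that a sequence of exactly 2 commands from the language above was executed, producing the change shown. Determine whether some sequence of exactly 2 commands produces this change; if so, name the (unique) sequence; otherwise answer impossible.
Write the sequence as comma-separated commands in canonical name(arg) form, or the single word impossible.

strafe(right, 1), strafe(right, 1)

key: the second strafe(right, 1) is stopped early by the blocked cell at (1,9)
t0: (1, 7) facing west
1. strafe(right, 1) → (1, 8) facing west
2. strafe(right, 1) → (1, 8) facing west
all 16 alternatives checked — unique.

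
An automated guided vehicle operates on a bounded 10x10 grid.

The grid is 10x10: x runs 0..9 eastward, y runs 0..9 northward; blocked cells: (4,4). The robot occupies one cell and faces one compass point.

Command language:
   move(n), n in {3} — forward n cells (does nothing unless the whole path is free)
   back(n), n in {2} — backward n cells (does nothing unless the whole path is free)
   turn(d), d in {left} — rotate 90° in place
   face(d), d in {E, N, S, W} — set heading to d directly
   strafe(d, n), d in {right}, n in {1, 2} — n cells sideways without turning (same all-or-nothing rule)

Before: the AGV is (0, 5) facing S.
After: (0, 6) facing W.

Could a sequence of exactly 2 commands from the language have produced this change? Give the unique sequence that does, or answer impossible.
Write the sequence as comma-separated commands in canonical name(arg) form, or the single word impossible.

key: position moved to (0,6) AND the heading swung to W — translation plus rotation needed
from: (0, 5) facing S
t=1 face(W) ⇒ (0, 5) facing W
t=2 strafe(right, 1) ⇒ (0, 6) facing W
uniquely the one of 81 2-step routes that fits.

face(W), strafe(right, 1)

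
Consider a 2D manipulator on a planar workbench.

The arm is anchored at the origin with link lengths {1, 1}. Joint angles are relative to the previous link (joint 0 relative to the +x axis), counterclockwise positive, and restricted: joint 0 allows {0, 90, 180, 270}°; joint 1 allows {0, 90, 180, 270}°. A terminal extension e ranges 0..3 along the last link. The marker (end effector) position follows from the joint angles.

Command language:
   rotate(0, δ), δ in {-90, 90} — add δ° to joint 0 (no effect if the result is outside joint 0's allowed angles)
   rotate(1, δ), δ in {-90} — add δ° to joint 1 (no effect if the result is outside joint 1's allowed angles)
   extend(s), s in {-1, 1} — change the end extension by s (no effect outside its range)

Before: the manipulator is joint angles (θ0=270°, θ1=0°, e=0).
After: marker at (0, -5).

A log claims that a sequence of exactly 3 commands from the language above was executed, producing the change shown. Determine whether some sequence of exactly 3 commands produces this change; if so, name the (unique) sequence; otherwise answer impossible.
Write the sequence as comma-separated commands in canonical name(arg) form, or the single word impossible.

initial: joint angles (θ0=270°, θ1=0°, e=0)
[1] after extend(1): joint angles (θ0=270°, θ1=0°, e=1)
[2] after extend(1): joint angles (θ0=270°, θ1=0°, e=2)
[3] after extend(1): joint angles (θ0=270°, θ1=0°, e=3)
no other 3-command option fits: unique.

extend(1), extend(1), extend(1)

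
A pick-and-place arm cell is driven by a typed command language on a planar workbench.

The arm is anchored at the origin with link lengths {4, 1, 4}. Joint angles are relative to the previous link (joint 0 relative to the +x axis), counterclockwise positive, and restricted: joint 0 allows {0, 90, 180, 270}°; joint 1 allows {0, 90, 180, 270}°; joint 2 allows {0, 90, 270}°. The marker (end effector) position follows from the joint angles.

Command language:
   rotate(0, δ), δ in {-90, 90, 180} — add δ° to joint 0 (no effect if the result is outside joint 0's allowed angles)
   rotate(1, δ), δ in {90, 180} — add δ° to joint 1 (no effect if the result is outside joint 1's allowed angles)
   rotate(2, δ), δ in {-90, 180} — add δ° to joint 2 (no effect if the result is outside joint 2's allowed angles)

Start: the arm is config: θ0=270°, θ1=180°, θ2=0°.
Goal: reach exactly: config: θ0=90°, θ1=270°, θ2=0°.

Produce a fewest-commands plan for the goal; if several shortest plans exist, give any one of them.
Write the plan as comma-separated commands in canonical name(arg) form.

rotate(1, 90), rotate(0, 180)

t0: config: θ0=270°, θ1=180°, θ2=0°
1. rotate(1, 90) → config: θ0=270°, θ1=270°, θ2=0°
2. rotate(0, 180) → config: θ0=90°, θ1=270°, θ2=0°
minimal: 2 command(s), checked below 2.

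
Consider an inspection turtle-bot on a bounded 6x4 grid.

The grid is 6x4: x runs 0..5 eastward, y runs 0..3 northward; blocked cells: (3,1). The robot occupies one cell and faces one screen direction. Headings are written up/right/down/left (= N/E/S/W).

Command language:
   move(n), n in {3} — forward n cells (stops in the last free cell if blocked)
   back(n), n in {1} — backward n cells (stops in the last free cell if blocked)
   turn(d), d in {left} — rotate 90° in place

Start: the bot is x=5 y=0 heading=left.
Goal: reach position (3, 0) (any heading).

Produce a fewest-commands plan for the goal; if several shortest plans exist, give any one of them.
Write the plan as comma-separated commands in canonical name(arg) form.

move(3), back(1)

from: x=5 y=0 heading=left
step 1 (move(3)): x=2 y=0 heading=left
step 2 (back(1)): x=3 y=0 heading=left
no 1-step plan works, so 2 is optimal.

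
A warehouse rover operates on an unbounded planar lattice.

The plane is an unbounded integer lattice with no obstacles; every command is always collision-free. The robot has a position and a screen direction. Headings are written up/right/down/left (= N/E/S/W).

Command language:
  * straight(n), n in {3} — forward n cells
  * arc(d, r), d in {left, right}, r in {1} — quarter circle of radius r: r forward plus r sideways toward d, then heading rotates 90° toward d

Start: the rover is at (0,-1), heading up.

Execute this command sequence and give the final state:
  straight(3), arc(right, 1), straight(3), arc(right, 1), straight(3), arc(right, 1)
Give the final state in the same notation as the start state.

from: at (0,-1), heading up
step 1 (straight(3)): at (0,2), heading up
step 2 (arc(right, 1)): at (1,3), heading right
step 3 (straight(3)): at (4,3), heading right
step 4 (arc(right, 1)): at (5,2), heading down
step 5 (straight(3)): at (5,-1), heading down
step 6 (arc(right, 1)): at (4,-2), heading left

at (4,-2), heading left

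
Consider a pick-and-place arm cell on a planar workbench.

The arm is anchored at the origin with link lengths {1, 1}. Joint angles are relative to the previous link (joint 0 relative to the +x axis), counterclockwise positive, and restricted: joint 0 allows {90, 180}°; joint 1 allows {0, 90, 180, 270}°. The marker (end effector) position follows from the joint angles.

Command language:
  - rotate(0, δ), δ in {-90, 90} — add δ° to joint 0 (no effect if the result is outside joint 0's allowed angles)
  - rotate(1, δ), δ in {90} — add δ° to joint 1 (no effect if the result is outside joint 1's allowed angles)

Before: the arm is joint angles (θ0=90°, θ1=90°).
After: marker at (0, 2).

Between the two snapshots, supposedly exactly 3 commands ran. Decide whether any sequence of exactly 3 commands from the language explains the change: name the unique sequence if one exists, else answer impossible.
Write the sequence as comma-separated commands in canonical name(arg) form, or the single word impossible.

t0: joint angles (θ0=90°, θ1=90°)
[1] after rotate(1, 90): joint angles (θ0=90°, θ1=180°)
[2] after rotate(1, 90): joint angles (θ0=90°, θ1=270°)
[3] after rotate(1, 90): joint angles (θ0=90°, θ1=0°)
no rival 3-sequence matches.

rotate(1, 90), rotate(1, 90), rotate(1, 90)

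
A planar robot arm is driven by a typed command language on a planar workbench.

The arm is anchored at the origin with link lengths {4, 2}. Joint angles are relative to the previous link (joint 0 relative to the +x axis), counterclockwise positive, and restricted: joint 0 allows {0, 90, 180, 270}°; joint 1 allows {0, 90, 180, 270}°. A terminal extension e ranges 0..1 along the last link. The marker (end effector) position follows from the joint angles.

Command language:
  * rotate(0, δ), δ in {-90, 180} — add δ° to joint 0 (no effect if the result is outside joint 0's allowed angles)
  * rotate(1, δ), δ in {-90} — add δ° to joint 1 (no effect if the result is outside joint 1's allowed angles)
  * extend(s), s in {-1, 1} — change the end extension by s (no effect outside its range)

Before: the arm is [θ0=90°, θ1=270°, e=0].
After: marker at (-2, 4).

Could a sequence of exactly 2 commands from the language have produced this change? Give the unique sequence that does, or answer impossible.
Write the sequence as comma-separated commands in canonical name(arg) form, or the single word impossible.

start: [θ0=90°, θ1=270°, e=0]
step 1 (rotate(1, -90)): [θ0=90°, θ1=180°, e=0]
step 2 (rotate(1, -90)): [θ0=90°, θ1=90°, e=0]
all 25 alternatives checked — unique.

rotate(1, -90), rotate(1, -90)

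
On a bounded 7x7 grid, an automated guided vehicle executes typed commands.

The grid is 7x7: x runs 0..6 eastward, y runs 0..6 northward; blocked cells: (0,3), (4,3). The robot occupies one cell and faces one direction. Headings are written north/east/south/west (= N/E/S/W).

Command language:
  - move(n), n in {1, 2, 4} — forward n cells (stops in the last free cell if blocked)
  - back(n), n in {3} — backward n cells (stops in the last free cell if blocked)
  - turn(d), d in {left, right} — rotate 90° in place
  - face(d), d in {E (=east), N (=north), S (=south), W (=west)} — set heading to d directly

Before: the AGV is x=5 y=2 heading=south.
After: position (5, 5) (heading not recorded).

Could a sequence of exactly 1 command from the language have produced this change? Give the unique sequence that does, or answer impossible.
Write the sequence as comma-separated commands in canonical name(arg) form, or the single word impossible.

back(3)

initial: x=5 y=2 heading=south
1. back(3) → x=5 y=5 heading=south
all 10 alternatives checked — unique.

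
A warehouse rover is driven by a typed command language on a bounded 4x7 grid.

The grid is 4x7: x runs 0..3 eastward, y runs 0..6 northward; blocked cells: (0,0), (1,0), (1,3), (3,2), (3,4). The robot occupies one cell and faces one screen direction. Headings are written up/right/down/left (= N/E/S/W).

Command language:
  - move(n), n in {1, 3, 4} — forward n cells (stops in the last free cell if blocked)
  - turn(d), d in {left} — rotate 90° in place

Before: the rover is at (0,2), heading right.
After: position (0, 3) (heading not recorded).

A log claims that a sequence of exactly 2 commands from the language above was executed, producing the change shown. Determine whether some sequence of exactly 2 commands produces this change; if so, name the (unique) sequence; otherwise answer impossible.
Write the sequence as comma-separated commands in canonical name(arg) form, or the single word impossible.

turn(left), move(1)

key: running move(1) before turn(left) would end elsewhere — order is forced
begin: at (0,2), heading right
t=1 turn(left) ⇒ at (0,2), heading up
t=2 move(1) ⇒ at (0,3), heading up
no other 2-command option fits: unique.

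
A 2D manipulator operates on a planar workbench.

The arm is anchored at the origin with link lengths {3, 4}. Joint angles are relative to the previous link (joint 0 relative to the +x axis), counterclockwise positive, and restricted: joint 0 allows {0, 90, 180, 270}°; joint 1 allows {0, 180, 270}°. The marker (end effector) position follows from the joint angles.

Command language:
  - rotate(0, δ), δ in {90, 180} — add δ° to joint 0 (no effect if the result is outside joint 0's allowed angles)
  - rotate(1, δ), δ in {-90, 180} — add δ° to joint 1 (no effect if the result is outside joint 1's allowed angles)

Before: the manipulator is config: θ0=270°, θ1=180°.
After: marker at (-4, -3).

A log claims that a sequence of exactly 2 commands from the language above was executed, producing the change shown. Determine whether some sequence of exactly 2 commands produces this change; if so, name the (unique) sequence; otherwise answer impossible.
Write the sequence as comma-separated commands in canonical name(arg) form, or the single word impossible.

rotate(1, 180), rotate(1, -90)

key: order matters: swapping rotate(1, 180) and rotate(1, -90) lands elsewhere
t0: config: θ0=270°, θ1=180°
[1] after rotate(1, 180): config: θ0=270°, θ1=0°
[2] after rotate(1, -90): config: θ0=270°, θ1=270°
no other 2-command option fits: unique.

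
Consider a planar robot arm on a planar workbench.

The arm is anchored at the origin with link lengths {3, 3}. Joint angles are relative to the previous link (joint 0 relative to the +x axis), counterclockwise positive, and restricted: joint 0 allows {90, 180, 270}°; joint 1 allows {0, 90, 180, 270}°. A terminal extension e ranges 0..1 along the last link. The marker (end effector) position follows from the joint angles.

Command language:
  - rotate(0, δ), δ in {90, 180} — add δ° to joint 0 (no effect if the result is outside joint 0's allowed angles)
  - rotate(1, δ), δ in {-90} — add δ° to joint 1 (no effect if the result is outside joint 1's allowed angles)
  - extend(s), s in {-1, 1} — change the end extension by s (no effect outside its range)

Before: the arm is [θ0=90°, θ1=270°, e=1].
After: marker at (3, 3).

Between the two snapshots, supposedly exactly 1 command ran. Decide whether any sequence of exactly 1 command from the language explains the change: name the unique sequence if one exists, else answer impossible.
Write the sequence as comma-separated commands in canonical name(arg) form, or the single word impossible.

start: [θ0=90°, θ1=270°, e=1]
t=1 extend(-1) ⇒ [θ0=90°, θ1=270°, e=0]
no rival 1-sequence matches.

extend(-1)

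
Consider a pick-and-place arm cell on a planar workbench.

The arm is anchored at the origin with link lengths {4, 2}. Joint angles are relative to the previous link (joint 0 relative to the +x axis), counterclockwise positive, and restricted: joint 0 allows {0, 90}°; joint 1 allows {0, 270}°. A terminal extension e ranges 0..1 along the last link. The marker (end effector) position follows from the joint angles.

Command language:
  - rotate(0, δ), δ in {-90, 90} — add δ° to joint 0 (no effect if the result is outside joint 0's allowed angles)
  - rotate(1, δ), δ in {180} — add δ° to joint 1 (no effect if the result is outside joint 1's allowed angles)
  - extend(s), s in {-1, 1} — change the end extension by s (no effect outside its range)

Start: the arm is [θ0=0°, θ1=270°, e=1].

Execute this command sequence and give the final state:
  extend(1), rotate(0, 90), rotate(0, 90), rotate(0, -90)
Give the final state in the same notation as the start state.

[θ0=0°, θ1=270°, e=1]

start: [θ0=0°, θ1=270°, e=1]
step 1 (extend(1)): [θ0=0°, θ1=270°, e=1]
step 2 (rotate(0, 90)): [θ0=90°, θ1=270°, e=1]
step 3 (rotate(0, 90)): [θ0=90°, θ1=270°, e=1]
step 4 (rotate(0, -90)): [θ0=0°, θ1=270°, e=1]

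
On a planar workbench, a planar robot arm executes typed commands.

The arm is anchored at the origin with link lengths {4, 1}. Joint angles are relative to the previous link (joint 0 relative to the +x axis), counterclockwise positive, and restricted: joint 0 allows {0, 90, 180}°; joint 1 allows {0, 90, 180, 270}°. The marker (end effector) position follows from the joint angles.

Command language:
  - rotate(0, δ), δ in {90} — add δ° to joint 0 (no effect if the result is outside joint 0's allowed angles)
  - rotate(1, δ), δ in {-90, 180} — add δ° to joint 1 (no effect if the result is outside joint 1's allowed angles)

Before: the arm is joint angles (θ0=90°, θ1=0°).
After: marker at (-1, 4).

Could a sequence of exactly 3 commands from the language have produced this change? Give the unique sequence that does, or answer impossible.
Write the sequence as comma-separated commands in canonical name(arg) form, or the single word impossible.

t0: joint angles (θ0=90°, θ1=0°)
t=1 rotate(1, -90) ⇒ joint angles (θ0=90°, θ1=270°)
t=2 rotate(1, -90) ⇒ joint angles (θ0=90°, θ1=180°)
t=3 rotate(1, -90) ⇒ joint angles (θ0=90°, θ1=90°)
no rival 3-sequence matches.

rotate(1, -90), rotate(1, -90), rotate(1, -90)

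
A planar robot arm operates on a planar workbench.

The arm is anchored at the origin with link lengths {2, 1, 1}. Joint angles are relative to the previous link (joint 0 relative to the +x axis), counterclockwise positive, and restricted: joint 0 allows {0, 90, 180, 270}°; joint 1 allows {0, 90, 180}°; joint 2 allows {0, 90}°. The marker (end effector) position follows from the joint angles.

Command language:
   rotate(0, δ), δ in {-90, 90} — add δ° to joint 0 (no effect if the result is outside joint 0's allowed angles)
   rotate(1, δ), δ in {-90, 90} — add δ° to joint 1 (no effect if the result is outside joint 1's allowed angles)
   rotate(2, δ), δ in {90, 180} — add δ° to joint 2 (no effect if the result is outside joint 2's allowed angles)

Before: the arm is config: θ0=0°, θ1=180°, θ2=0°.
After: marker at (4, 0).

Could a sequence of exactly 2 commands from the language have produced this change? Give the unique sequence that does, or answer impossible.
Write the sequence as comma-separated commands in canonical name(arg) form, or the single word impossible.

rotate(1, -90), rotate(1, -90)

from: config: θ0=0°, θ1=180°, θ2=0°
[1] after rotate(1, -90): config: θ0=0°, θ1=90°, θ2=0°
[2] after rotate(1, -90): config: θ0=0°, θ1=0°, θ2=0°
no other 2-command option fits: unique.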